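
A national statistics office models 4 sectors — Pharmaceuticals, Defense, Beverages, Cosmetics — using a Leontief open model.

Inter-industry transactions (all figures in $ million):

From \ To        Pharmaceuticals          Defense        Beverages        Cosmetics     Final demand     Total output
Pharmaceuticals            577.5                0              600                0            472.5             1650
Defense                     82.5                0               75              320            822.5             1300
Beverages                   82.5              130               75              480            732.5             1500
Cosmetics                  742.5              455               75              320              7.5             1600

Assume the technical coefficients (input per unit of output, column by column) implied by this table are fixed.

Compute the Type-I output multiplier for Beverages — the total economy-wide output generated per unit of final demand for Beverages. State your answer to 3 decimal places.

Technical coefficients a_ij = z_ij / X_j:
  a_11 = 577.5/1650 = 0.35, a_21 = 82.5/1650 = 0.05, a_31 = 82.5/1650 = 0.05, a_41 = 742.5/1650 = 0.45
  a_12 = 0/1300 = 0.00, a_22 = 0/1300 = 0.00, a_32 = 130/1300 = 0.10, a_42 = 455/1300 = 0.35
  a_13 = 600/1500 = 0.40, a_23 = 75/1500 = 0.05, a_33 = 75/1500 = 0.05, a_43 = 75/1500 = 0.05
  a_14 = 0/1600 = 0.00, a_24 = 320/1600 = 0.20, a_34 = 480/1600 = 0.30, a_44 = 320/1600 = 0.20
I − A =
  [   0.65     0.00    -0.40     0.00]
  [  -0.05     1.00    -0.05    -0.20]
  [  -0.05    -0.10     0.95    -0.30]
  [  -0.45    -0.35    -0.05     0.80]
Compute the cofactors C_ij = (−1)^(i+j)·(3×3 minor ij) of I−A; the adjugate is their transpose:
adj(I−A) = Cᵀ =
  [ 0.668250   0.074000   0.292000   0.128000]
  [ 0.132000   0.414250   0.084500   0.135250]
  [ 0.189750   0.120250   0.474500   0.208000]
  [ 0.445500   0.230375   0.230875   0.592250]
det(I−A) = Σ_j (I−A)_1j·C_1j = (0.65)(0.668250) + (0.00)(0.132000) + (-0.40)(0.189750) + (0.00)(0.445500) = 0.3584625
(I − A)⁻¹ = adj(I−A) / det(I−A) ≈
  [   1.8642     0.2064     0.8146     0.3571]
  [   0.3682     1.1556     0.2357     0.3773]
  [   0.5293     0.3355     1.3237     0.5803]
  [   1.2428     0.6427     0.6441     1.6522]
The output multiplier for sector j is the column-j sum of the Leontief inverse (I − A)⁻¹ = adj(I−A) / det(I−A).
Column 3 of adj(I−A): (0.292000, 0.084500, 0.474500, 0.230875); det(I−A) = 0.3584625.
m_3 = (0.292000 + 0.084500 + 0.474500 + 0.230875) / 0.3584625 = 1.081875 / 0.3584625 ≈ 3.018.

m_3 = 3.018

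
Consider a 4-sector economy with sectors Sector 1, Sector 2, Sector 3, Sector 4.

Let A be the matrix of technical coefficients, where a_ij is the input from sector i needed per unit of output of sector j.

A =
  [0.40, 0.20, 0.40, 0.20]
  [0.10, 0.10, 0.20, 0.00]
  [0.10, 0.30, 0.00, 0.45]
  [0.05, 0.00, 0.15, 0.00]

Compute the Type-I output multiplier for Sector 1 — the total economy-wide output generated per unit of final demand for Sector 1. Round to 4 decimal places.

I − A =
  [   0.60    -0.20    -0.40    -0.20]
  [  -0.10     0.90    -0.20     0.00]
  [  -0.10    -0.30     1.00    -0.45]
  [  -0.05     0.00    -0.15     1.00]
Compute the cofactors C_ij = (−1)^(i+j)·(3×3 minor ij) of I−A; the adjugate is their transpose:
adj(I−A) = Cᵀ =
  [ 0.77925   0.31550   0.42700   0.34800]
  [ 0.11775   0.49750   0.16100   0.09600]
  [ 0.14025   0.20150   0.51100   0.25800]
  [ 0.06000   0.04600   0.09800   0.43200]
det(I−A) = Σ_j (I−A)_1j·C_1j = (0.60)(0.77925) + (-0.20)(0.11775) + (-0.40)(0.14025) + (-0.20)(0.06000) = 0.3759
(I − A)⁻¹ = adj(I−A) / det(I−A) ≈
  [   2.07302     0.83932     1.13594     0.92578]
  [   0.31325     1.32349     0.42831     0.25539]
  [   0.37310     0.53605     1.35940     0.68635]
  [   0.15962     0.12237     0.26071     1.14924]
The output multiplier for sector j is the column-j sum of the Leontief inverse (I − A)⁻¹ = adj(I−A) / det(I−A).
Column 1 of adj(I−A): (0.77925, 0.11775, 0.14025, 0.06000); det(I−A) = 0.3759.
m_1 = (0.77925 + 0.11775 + 0.14025 + 0.06000) / 0.3759 = 1.09725 / 0.3759 ≈ 2.9190.

m_1 = 2.9190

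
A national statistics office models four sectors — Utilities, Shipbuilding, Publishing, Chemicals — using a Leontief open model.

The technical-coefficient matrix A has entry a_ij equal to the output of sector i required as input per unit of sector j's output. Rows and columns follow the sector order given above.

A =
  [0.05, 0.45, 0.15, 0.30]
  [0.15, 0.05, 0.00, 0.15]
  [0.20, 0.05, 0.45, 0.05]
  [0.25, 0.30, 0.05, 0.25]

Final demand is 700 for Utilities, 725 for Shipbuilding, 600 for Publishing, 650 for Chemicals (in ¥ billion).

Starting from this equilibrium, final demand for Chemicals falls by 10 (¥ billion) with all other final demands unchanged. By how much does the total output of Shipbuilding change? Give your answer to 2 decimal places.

I − A =
  [   0.95    -0.45    -0.15    -0.30]
  [  -0.15     0.95     0.00    -0.15]
  [  -0.20    -0.05     0.55    -0.05]
  [  -0.25    -0.30    -0.05     0.75]
Compute the cofactors C_ij = (−1)^(i+j)·(3×3 minor ij) of I−A; the adjugate is their transpose:
adj(I−A) = Cᵀ =
  [ 0.364375   0.242625   0.117750   0.202125]
  [ 0.083625   0.320875   0.031875   0.099750]
  [ 0.155125   0.137250   0.481875   0.121625]
  [ 0.165250   0.218375   0.084125   0.429625]
det(I−A) = Σ_j (I−A)_1j·C_1j = (0.95)(0.364375) + (-0.45)(0.083625) + (-0.15)(0.155125) + (-0.30)(0.165250) = 0.23568125
(I − A)⁻¹ = adj(I−A) / det(I−A) ≈
  [   1.5461     1.0295     0.4996     0.8576]
  [   0.3548     1.3615     0.1352     0.4232]
  [   0.6582     0.5824     2.0446     0.5161]
  [   0.7012     0.9266     0.3569     1.8229]
Δx = (I − A)⁻¹ Δd with Δd having -10 in the Chemicals component and 0 elsewhere.
So Δx_S = L_SC · (-10), where L_SC = adj(I−A)_SC / det(I−A) = 0.099750 / 0.23568125.
Δx_S = 0.099750 × (-10) / 0.23568125 = -0.9975 / 0.23568125 ≈ -4.23.

Δx_S = -4.23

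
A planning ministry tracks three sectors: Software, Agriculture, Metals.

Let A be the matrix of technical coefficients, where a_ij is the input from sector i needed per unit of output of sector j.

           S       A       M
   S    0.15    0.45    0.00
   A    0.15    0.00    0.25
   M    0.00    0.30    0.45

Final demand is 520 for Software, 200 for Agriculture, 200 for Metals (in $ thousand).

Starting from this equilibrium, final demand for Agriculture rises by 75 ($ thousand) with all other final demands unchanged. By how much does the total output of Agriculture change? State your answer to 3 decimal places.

I − A =
  [   0.85    -0.45     0.00]
  [  -0.15     1.00    -0.25]
  [   0.00    -0.30     0.55]
Cofactors of I−A, C_ij = (−1)^(i+j)·(minor ij) (rows/columns in the sector order above):
  C_11 = (1.00)(0.55) − (-0.25)(-0.30) = 0.4750
  C_12 = −[(-0.15)(0.55) − (-0.25)(0.00)] = 0.0825
  C_13 = (-0.15)(-0.30) − (1.00)(0.00) = 0.0450
  C_21 = −[(-0.45)(0.55) − (0.00)(-0.30)] = 0.2475
  C_22 = (0.85)(0.55) − (0.00)(0.00) = 0.4675
  C_23 = −[(0.85)(-0.30) − (-0.45)(0.00)] = 0.2550
  C_31 = (-0.45)(-0.25) − (0.00)(1.00) = 0.1125
  C_32 = −[(0.85)(-0.25) − (0.00)(-0.15)] = 0.2125
  C_33 = (0.85)(1.00) − (-0.45)(-0.15) = 0.7825
det(I−A) = Σ_j (I−A)_1j·C_1j = (0.85)(0.4750) + (-0.45)(0.0825) + (0.00)(0.0450) = 0.366625
adj(I−A) = Cᵀ =
  [ 0.4750   0.2475   0.1125]
  [ 0.0825   0.4675   0.2125]
  [ 0.0450   0.2550   0.7825]
(I − A)⁻¹ = adj(I−A) / det(I−A) ≈
  [   1.2956     0.6751     0.3069]
  [   0.2250     1.2751     0.5796]
  [   0.1227     0.6955     2.1343]
Δx = (I − A)⁻¹ Δd with Δd having +75 in the Agriculture component and 0 elsewhere.
So Δx_A = L_AA · (+75), where L_AA = adj(I−A)_AA / det(I−A) = 0.4675 / 0.366625.
Δx_A = 0.4675 × (+75) / 0.366625 = 35.0625 / 0.366625 ≈ 95.636.

Δx_A = 95.636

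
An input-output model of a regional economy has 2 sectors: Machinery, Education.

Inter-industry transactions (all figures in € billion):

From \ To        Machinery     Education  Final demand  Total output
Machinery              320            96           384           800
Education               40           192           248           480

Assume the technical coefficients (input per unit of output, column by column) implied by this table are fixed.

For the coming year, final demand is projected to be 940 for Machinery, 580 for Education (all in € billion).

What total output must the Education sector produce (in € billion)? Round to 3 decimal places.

Technical coefficients a_ij = z_ij / X_j:
  a_MM = 320/800 = 0.40, a_EM = 40/800 = 0.05
  a_ME = 96/480 = 0.20, a_EE = 192/480 = 0.40
I − A =
  [   0.60    -0.20]
  [  -0.05     0.60]
det(I−A) = (0.60)(0.60) − (-0.20)(-0.05) = 0.3500
adj(I−A) = [[0.60, 0.20], [0.05, 0.60]]
(I − A)⁻¹ = adj(I−A) / det(I−A) ≈
  [   1.7143     0.5714]
  [   0.1429     1.7143]
x = (I − A)⁻¹ d = adj(I−A)·d / det(I−A), with det(I−A) = 0.3500:
  x_M = (0.60·940 + 0.20·580) / 0.3500 = 680.00 / 0.3500 ≈ 1942.857
  x_E = (0.05·940 + 0.60·580) / 0.3500 = 395.00 / 0.3500 ≈ 1128.571

x_E = 1128.571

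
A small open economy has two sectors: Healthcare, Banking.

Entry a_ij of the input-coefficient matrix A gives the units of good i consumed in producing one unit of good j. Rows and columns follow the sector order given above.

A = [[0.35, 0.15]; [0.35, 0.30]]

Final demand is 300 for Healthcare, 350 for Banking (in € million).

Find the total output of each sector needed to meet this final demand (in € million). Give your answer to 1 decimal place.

I − A =
  [   0.65    -0.15]
  [  -0.35     0.70]
det(I−A) = (0.65)(0.70) − (-0.15)(-0.35) = 0.4025
adj(I−A) = [[0.70, 0.15], [0.35, 0.65]]
(I − A)⁻¹ = adj(I−A) / det(I−A) ≈
  [   1.7391     0.3727]
  [   0.8696     1.6149]
x = (I − A)⁻¹ d = adj(I−A)·d / det(I−A), with det(I−A) = 0.4025:
  x_H = (0.70·300 + 0.15·350) / 0.4025 = 262.50 / 0.4025 ≈ 652.2
  x_B = (0.35·300 + 0.65·350) / 0.4025 = 332.50 / 0.4025 ≈ 826.1

x_H = 652.2, x_B = 826.1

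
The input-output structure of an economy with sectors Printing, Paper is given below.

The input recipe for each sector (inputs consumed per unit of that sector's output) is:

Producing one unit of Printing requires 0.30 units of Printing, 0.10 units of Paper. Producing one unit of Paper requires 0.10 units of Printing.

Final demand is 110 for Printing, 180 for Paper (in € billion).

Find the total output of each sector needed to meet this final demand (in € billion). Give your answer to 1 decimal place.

I − A =
  [   0.70    -0.10]
  [  -0.10     1.00]
det(I−A) = (0.70)(1.00) − (-0.10)(-0.10) = 0.6900
adj(I−A) = [[1.00, 0.10], [0.10, 0.70]]
(I − A)⁻¹ = adj(I−A) / det(I−A) ≈
  [   1.4493     0.1449]
  [   0.1449     1.0145]
x = (I − A)⁻¹ d = adj(I−A)·d / det(I−A), with det(I−A) = 0.6900:
  x_1 = (1.00·110 + 0.10·180) / 0.6900 = 128.00 / 0.6900 ≈ 185.5
  x_2 = (0.10·110 + 0.70·180) / 0.6900 = 137.00 / 0.6900 ≈ 198.6

x_1 = 185.5, x_2 = 198.6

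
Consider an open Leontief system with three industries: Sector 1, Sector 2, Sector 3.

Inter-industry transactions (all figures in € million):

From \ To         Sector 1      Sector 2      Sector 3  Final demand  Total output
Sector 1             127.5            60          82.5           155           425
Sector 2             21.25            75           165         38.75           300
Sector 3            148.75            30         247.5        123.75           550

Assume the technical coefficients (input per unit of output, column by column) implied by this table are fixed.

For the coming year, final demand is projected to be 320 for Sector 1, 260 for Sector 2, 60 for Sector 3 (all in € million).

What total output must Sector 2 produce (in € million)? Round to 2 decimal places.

Technical coefficients a_ij = z_ij / X_j:
  a_11 = 127.5/425 = 0.30, a_21 = 21.25/425 = 0.05, a_31 = 148.75/425 = 0.35
  a_12 = 60/300 = 0.20, a_22 = 75/300 = 0.25, a_32 = 30/300 = 0.10
  a_13 = 82.5/550 = 0.15, a_23 = 165/550 = 0.30, a_33 = 247.5/550 = 0.45
I − A =
  [   0.70    -0.20    -0.15]
  [  -0.05     0.75    -0.30]
  [  -0.35    -0.10     0.55]
Cofactors of I−A, C_ij = (−1)^(i+j)·(minor ij) (rows/columns in the sector order above):
  C_11 = (0.75)(0.55) − (-0.30)(-0.10) = 0.3825
  C_12 = −[(-0.05)(0.55) − (-0.30)(-0.35)] = 0.1325
  C_13 = (-0.05)(-0.10) − (0.75)(-0.35) = 0.2675
  C_21 = −[(-0.20)(0.55) − (-0.15)(-0.10)] = 0.1250
  C_22 = (0.70)(0.55) − (-0.15)(-0.35) = 0.3325
  C_23 = −[(0.70)(-0.10) − (-0.20)(-0.35)] = 0.1400
  C_31 = (-0.20)(-0.30) − (-0.15)(0.75) = 0.1725
  C_32 = −[(0.70)(-0.30) − (-0.15)(-0.05)] = 0.2175
  C_33 = (0.70)(0.75) − (-0.20)(-0.05) = 0.5150
det(I−A) = Σ_j (I−A)_1j·C_1j = (0.70)(0.3825) + (-0.20)(0.1325) + (-0.15)(0.2675) = 0.201125
adj(I−A) = Cᵀ =
  [ 0.3825   0.1250   0.1725]
  [ 0.1325   0.3325   0.2175]
  [ 0.2675   0.1400   0.5150]
(I − A)⁻¹ = adj(I−A) / det(I−A) ≈
  [   1.9018     0.6215     0.8577]
  [   0.6588     1.6532     1.0814]
  [   1.3300     0.6961     2.5606]
x = (I − A)⁻¹ d = adj(I−A)·d / det(I−A), with det(I−A) = 0.201125:
  x_1 = (0.3825·320 + 0.1250·260 + 0.1725·60) / 0.201125 = 165.25 / 0.201125 ≈ 821.63
  x_2 = (0.1325·320 + 0.3325·260 + 0.2175·60) / 0.201125 = 141.90 / 0.201125 ≈ 705.53
  x_3 = (0.2675·320 + 0.1400·260 + 0.5150·60) / 0.201125 = 152.90 / 0.201125 ≈ 760.22

x_2 = 705.53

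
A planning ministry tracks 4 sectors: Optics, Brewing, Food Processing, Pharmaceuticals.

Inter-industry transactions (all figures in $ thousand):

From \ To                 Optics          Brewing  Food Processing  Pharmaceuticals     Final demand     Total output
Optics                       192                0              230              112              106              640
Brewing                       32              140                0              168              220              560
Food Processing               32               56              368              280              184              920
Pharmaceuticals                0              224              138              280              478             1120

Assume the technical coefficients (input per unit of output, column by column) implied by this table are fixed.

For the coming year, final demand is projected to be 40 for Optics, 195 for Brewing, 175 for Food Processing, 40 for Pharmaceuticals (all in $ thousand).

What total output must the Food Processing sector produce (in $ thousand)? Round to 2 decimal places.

x_F = 516.37

Technical coefficients a_ij = z_ij / X_j:
  a_OO = 192/640 = 0.30, a_BO = 32/640 = 0.05, a_FO = 32/640 = 0.05, a_PO = 0/640 = 0.00
  a_OB = 0/560 = 0.00, a_BB = 140/560 = 0.25, a_FB = 56/560 = 0.10, a_PB = 224/560 = 0.40
  a_OF = 230/920 = 0.25, a_BF = 0/920 = 0.00, a_FF = 368/920 = 0.40, a_PF = 138/920 = 0.15
  a_OP = 112/1120 = 0.10, a_BP = 168/1120 = 0.15, a_FP = 280/1120 = 0.25, a_PP = 280/1120 = 0.25
I − A =
  [   0.70     0.00    -0.25    -0.10]
  [  -0.05     0.75     0.00    -0.15]
  [  -0.05    -0.10     0.60    -0.25]
  [   0.00    -0.40    -0.15     0.75]
Compute the cofactors C_ij = (−1)^(i+j)·(3×3 minor ij) of I−A; the adjugate is their transpose:
adj(I−A) = Cᵀ =
  [ 0.271125   0.069250   0.136875   0.095625]
  [ 0.021750   0.278625   0.025875   0.067250]
  [ 0.033875   0.124500   0.349750   0.146000]
  [ 0.018375   0.173500   0.083750   0.304375]
det(I−A) = Σ_j (I−A)_1j·C_1j = (0.70)(0.271125) + (0.00)(0.021750) + (-0.25)(0.033875) + (-0.10)(0.018375) = 0.17948125
(I − A)⁻¹ = adj(I−A) / det(I−A) ≈
  [   1.5106     0.3858     0.7626     0.5328]
  [   0.1212     1.5524     0.1442     0.3747]
  [   0.1887     0.6937     1.9487     0.8135]
  [   0.1024     0.9667     0.4666     1.6959]
x = (I − A)⁻¹ d = adj(I−A)·d / det(I−A), with det(I−A) = 0.17948125:
  x_O = (0.271125·40 + 0.069250·195 + 0.136875·175 + 0.095625·40) / 0.17948125 = 52.126875 / 0.17948125 ≈ 290.43
  x_B = (0.021750·40 + 0.278625·195 + 0.025875·175 + 0.067250·40) / 0.17948125 = 62.42 / 0.17948125 ≈ 347.78
  x_F = (0.033875·40 + 0.124500·195 + 0.349750·175 + 0.146000·40) / 0.17948125 = 92.67875 / 0.17948125 ≈ 516.37
  x_P = (0.018375·40 + 0.173500·195 + 0.083750·175 + 0.304375·40) / 0.17948125 = 61.39875 / 0.17948125 ≈ 342.09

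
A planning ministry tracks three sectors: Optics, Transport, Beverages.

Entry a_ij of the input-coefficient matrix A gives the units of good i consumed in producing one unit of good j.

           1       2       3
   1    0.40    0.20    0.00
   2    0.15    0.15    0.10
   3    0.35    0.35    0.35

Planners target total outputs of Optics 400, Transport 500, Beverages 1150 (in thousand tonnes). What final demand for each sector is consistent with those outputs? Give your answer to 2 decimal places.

I − A =
  [   0.60    -0.20     0.00]
  [  -0.15     0.85    -0.10]
  [  -0.35    -0.35     0.65]
d = (I − A) x:
  d_1 = (+0.60)·400 + (-0.20)·500 + (+0.00)·1150 = 140.00
  d_2 = (-0.15)·400 + (+0.85)·500 + (-0.10)·1150 = 250.00
  d_3 = (-0.35)·400 + (-0.35)·500 + (+0.65)·1150 = 432.50

d_1 = 140.00, d_2 = 250.00, d_3 = 432.50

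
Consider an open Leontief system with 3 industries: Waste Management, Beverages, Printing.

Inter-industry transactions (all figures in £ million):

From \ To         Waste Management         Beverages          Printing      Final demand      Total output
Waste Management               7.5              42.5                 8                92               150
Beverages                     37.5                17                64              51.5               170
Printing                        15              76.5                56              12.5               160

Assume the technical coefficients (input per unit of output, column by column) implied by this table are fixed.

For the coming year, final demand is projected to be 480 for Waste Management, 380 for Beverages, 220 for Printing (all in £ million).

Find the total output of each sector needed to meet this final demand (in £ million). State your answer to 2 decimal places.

Technical coefficients a_ij = z_ij / X_j:
  a_WW = 7.5/150 = 0.05, a_BW = 37.5/150 = 0.25, a_PW = 15/150 = 0.10
  a_WB = 42.5/170 = 0.25, a_BB = 17/170 = 0.10, a_PB = 76.5/170 = 0.45
  a_WP = 8/160 = 0.05, a_BP = 64/160 = 0.40, a_PP = 56/160 = 0.35
I − A =
  [   0.95    -0.25    -0.05]
  [  -0.25     0.90    -0.40]
  [  -0.10    -0.45     0.65]
Cofactors of I−A, C_ij = (−1)^(i+j)·(minor ij) (rows/columns in the sector order above):
  C_11 = (0.90)(0.65) − (-0.40)(-0.45) = 0.4050
  C_12 = −[(-0.25)(0.65) − (-0.40)(-0.10)] = 0.2025
  C_13 = (-0.25)(-0.45) − (0.90)(-0.10) = 0.2025
  C_21 = −[(-0.25)(0.65) − (-0.05)(-0.45)] = 0.1850
  C_22 = (0.95)(0.65) − (-0.05)(-0.10) = 0.6125
  C_23 = −[(0.95)(-0.45) − (-0.25)(-0.10)] = 0.4525
  C_31 = (-0.25)(-0.40) − (-0.05)(0.90) = 0.1450
  C_32 = −[(0.95)(-0.40) − (-0.05)(-0.25)] = 0.3925
  C_33 = (0.95)(0.90) − (-0.25)(-0.25) = 0.7925
det(I−A) = Σ_j (I−A)_1j·C_1j = (0.95)(0.4050) + (-0.25)(0.2025) + (-0.05)(0.2025) = 0.3240
adj(I−A) = Cᵀ =
  [ 0.4050   0.1850   0.1450]
  [ 0.2025   0.6125   0.3925]
  [ 0.2025   0.4525   0.7925]
(I − A)⁻¹ = adj(I−A) / det(I−A) ≈
  [   1.2500     0.5710     0.4475]
  [   0.6250     1.8904     1.2114]
  [   0.6250     1.3966     2.4460]
x = (I − A)⁻¹ d = adj(I−A)·d / det(I−A), with det(I−A) = 0.3240:
  x_W = (0.4050·480 + 0.1850·380 + 0.1450·220) / 0.3240 = 296.60 / 0.3240 ≈ 915.43
  x_B = (0.2025·480 + 0.6125·380 + 0.3925·220) / 0.3240 = 416.30 / 0.3240 ≈ 1284.88
  x_P = (0.2025·480 + 0.4525·380 + 0.7925·220) / 0.3240 = 443.50 / 0.3240 ≈ 1368.83

x_W = 915.43, x_B = 1284.88, x_P = 1368.83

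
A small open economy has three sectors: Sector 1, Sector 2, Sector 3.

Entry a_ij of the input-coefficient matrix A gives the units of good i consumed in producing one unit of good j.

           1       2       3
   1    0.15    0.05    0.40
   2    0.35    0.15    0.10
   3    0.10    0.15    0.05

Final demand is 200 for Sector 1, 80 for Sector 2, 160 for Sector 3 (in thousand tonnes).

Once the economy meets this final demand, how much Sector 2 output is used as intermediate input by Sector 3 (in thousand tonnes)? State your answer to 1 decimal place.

I − A =
  [   0.85    -0.05    -0.40]
  [  -0.35     0.85    -0.10]
  [  -0.10    -0.15     0.95]
Cofactors of I−A, C_ij = (−1)^(i+j)·(minor ij) (rows/columns in the sector order above):
  C_11 = (0.85)(0.95) − (-0.10)(-0.15) = 0.7925
  C_12 = −[(-0.35)(0.95) − (-0.10)(-0.10)] = 0.3425
  C_13 = (-0.35)(-0.15) − (0.85)(-0.10) = 0.1375
  C_21 = −[(-0.05)(0.95) − (-0.40)(-0.15)] = 0.1075
  C_22 = (0.85)(0.95) − (-0.40)(-0.10) = 0.7675
  C_23 = −[(0.85)(-0.15) − (-0.05)(-0.10)] = 0.1325
  C_31 = (-0.05)(-0.10) − (-0.40)(0.85) = 0.3450
  C_32 = −[(0.85)(-0.10) − (-0.40)(-0.35)] = 0.2250
  C_33 = (0.85)(0.85) − (-0.05)(-0.35) = 0.7050
det(I−A) = Σ_j (I−A)_1j·C_1j = (0.85)(0.7925) + (-0.05)(0.3425) + (-0.40)(0.1375) = 0.6015
adj(I−A) = Cᵀ =
  [ 0.7925   0.1075   0.3450]
  [ 0.3425   0.7675   0.2250]
  [ 0.1375   0.1325   0.7050]
(I − A)⁻¹ = adj(I−A) / det(I−A) ≈
  [   1.3175     0.1787     0.5736]
  [   0.5694     1.2760     0.3741]
  [   0.2286     0.2203     1.1721]
First solve x = (I − A)⁻¹ d = adj(I−A)·d / det(I−A); in particular x_3 = (0.1375·200 + 0.1325·80 + 0.7050·160) / 0.6015 = 150.90 / 0.6015 ≈ 250.873.
Intermediate flow from 2 to 3: z_23 = a_23 · x_3 = 0.10 × 150.90 / 0.6015 = 15.09 / 0.6015 ≈ 25.1.

z_23 = 25.1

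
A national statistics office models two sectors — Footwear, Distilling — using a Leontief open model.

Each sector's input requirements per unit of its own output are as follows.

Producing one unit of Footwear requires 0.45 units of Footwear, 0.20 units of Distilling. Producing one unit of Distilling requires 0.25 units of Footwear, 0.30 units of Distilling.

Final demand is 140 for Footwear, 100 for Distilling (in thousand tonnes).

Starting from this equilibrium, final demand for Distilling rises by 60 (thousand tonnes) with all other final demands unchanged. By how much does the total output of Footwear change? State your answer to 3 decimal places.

Δx_F = 44.776

I − A =
  [   0.55    -0.25]
  [  -0.20     0.70]
det(I−A) = (0.55)(0.70) − (-0.25)(-0.20) = 0.3350
adj(I−A) = [[0.70, 0.25], [0.20, 0.55]]
(I − A)⁻¹ = adj(I−A) / det(I−A) ≈
  [   2.0896     0.7463]
  [   0.5970     1.6418]
Δx = (I − A)⁻¹ Δd with Δd having +60 in the Distilling component and 0 elsewhere.
So Δx_F = L_FD · (+60), where L_FD = adj(I−A)_FD / det(I−A) = 0.25 / 0.3350.
Δx_F = 0.25 × (+60) / 0.3350 = 15.00 / 0.3350 ≈ 44.776.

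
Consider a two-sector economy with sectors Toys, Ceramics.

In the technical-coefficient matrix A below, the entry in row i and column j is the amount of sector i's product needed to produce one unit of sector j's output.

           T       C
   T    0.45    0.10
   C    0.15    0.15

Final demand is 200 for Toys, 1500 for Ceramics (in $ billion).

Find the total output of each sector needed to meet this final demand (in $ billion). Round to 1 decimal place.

x_T = 707.2, x_C = 1889.5

I − A =
  [   0.55    -0.10]
  [  -0.15     0.85]
det(I−A) = (0.55)(0.85) − (-0.10)(-0.15) = 0.4525
adj(I−A) = [[0.85, 0.10], [0.15, 0.55]]
(I − A)⁻¹ = adj(I−A) / det(I−A) ≈
  [   1.8785     0.2210]
  [   0.3315     1.2155]
x = (I − A)⁻¹ d = adj(I−A)·d / det(I−A), with det(I−A) = 0.4525:
  x_T = (0.85·200 + 0.10·1500) / 0.4525 = 320.00 / 0.4525 ≈ 707.2
  x_C = (0.15·200 + 0.55·1500) / 0.4525 = 855.00 / 0.4525 ≈ 1889.5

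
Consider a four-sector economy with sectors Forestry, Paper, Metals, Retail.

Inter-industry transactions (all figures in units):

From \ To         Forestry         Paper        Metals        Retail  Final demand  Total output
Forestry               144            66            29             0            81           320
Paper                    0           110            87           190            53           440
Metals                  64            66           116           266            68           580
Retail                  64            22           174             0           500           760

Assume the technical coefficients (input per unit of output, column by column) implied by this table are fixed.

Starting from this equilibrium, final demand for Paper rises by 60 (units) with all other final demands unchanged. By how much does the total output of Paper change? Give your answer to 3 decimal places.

Technical coefficients a_ij = z_ij / X_j:
  a_11 = 144/320 = 0.45, a_21 = 0/320 = 0.00, a_31 = 64/320 = 0.20, a_41 = 64/320 = 0.20
  a_12 = 66/440 = 0.15, a_22 = 110/440 = 0.25, a_32 = 66/440 = 0.15, a_42 = 22/440 = 0.05
  a_13 = 29/580 = 0.05, a_23 = 87/580 = 0.15, a_33 = 116/580 = 0.20, a_43 = 174/580 = 0.30
  a_14 = 0/760 = 0.00, a_24 = 190/760 = 0.25, a_34 = 266/760 = 0.35, a_44 = 0/760 = 0.00
I − A =
  [   0.55    -0.15    -0.05     0.00]
  [   0.00     0.75    -0.15    -0.25]
  [  -0.20    -0.15     0.80    -0.35]
  [  -0.20    -0.05    -0.30     1.00]
Compute the cofactors C_ij = (−1)^(i+j)·(3×3 minor ij) of I−A; the adjugate is their transpose:
adj(I−A) = Cᵀ =
  [ 0.474875   0.112625   0.070625   0.052875]
  [ 0.095500   0.368750   0.126250   0.136375]
  [ 0.207500   0.132625   0.398125   0.172500]
  [ 0.162000   0.080750   0.139875   0.305625]
det(I−A) = Σ_j (I−A)_1j·C_1j = (0.55)(0.474875) + (-0.15)(0.095500) + (-0.05)(0.207500) + (0.00)(0.162000) = 0.23648125
(I − A)⁻¹ = adj(I−A) / det(I−A) ≈
  [   2.0081     0.4763     0.2986     0.2236]
  [   0.4038     1.5593     0.5339     0.5767]
  [   0.8774     0.5608     1.6835     0.7294]
  [   0.6850     0.3415     0.5915     1.2924]
Δx = (I − A)⁻¹ Δd with Δd having +60 in the Paper component and 0 elsewhere.
So Δx_2 = L_22 · (+60), where L_22 = adj(I−A)_22 / det(I−A) = 0.368750 / 0.23648125.
Δx_2 = 0.368750 × (+60) / 0.23648125 = 22.125 / 0.23648125 ≈ 93.559.

Δx_2 = 93.559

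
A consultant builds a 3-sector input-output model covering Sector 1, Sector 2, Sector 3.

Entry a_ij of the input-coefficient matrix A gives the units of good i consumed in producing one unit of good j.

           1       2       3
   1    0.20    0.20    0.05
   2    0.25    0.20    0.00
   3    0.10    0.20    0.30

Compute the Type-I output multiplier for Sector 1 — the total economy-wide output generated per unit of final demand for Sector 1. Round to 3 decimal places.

I − A =
  [   0.80    -0.20    -0.05]
  [  -0.25     0.80     0.00]
  [  -0.10    -0.20     0.70]
Cofactors of I−A, C_ij = (−1)^(i+j)·(minor ij) (rows/columns in the sector order above):
  C_11 = (0.80)(0.70) − (0.00)(-0.20) = 0.5600
  C_12 = −[(-0.25)(0.70) − (0.00)(-0.10)] = 0.1750
  C_13 = (-0.25)(-0.20) − (0.80)(-0.10) = 0.1300
  C_21 = −[(-0.20)(0.70) − (-0.05)(-0.20)] = 0.1500
  C_22 = (0.80)(0.70) − (-0.05)(-0.10) = 0.5550
  C_23 = −[(0.80)(-0.20) − (-0.20)(-0.10)] = 0.1800
  C_31 = (-0.20)(0.00) − (-0.05)(0.80) = 0.0400
  C_32 = −[(0.80)(0.00) − (-0.05)(-0.25)] = 0.0125
  C_33 = (0.80)(0.80) − (-0.20)(-0.25) = 0.5900
det(I−A) = Σ_j (I−A)_1j·C_1j = (0.80)(0.5600) + (-0.20)(0.1750) + (-0.05)(0.1300) = 0.4065
adj(I−A) = Cᵀ =
  [ 0.5600   0.1500   0.0400]
  [ 0.1750   0.5550   0.0125]
  [ 0.1300   0.1800   0.5900]
(I − A)⁻¹ = adj(I−A) / det(I−A) ≈
  [   1.3776     0.3690     0.0984]
  [   0.4305     1.3653     0.0308]
  [   0.3198     0.4428     1.4514]
The output multiplier for sector j is the column-j sum of the Leontief inverse (I − A)⁻¹ = adj(I−A) / det(I−A).
Column 1 of adj(I−A): (0.5600, 0.1750, 0.1300); det(I−A) = 0.4065.
m_1 = (0.5600 + 0.1750 + 0.1300) / 0.4065 = 0.865 / 0.4065 ≈ 2.128.

m_1 = 2.128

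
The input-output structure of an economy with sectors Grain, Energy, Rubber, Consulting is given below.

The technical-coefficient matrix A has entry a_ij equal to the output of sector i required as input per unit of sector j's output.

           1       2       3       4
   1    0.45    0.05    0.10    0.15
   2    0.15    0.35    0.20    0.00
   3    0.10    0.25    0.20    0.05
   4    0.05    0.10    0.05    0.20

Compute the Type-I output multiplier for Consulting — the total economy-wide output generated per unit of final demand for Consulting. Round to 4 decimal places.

m_4 = 2.0313

I − A =
  [   0.55    -0.05    -0.10    -0.15]
  [  -0.15     0.65    -0.20     0.00]
  [  -0.10    -0.25     0.80    -0.05]
  [  -0.05    -0.10    -0.05     0.80]
Compute the cofactors C_ij = (−1)^(i+j)·(3×3 minor ij) of I−A; the adjugate is their transpose:
adj(I−A) = Cᵀ =
  [ 0.373375   0.066250   0.067875   0.074250]
  [ 0.112125   0.335625   0.099625   0.027250]
  [ 0.084375   0.116500   0.272875   0.032875]
  [ 0.042625   0.053375   0.033750   0.241250]
det(I−A) = Σ_j (I−A)_1j·C_1j = (0.55)(0.373375) + (-0.05)(0.112125) + (-0.10)(0.084375) + (-0.15)(0.042625) = 0.18491875
(I − A)⁻¹ = adj(I−A) / det(I−A) ≈
  [   2.01913     0.35827     0.36705     0.40153]
  [   0.60635     1.81499     0.53875     0.14736]
  [   0.45628     0.63001     1.47565     0.17778]
  [   0.23051     0.28864     0.18251     1.30463]
The output multiplier for sector j is the column-j sum of the Leontief inverse (I − A)⁻¹ = adj(I−A) / det(I−A).
Column 4 of adj(I−A): (0.074250, 0.027250, 0.032875, 0.241250); det(I−A) = 0.18491875.
m_4 = (0.074250 + 0.027250 + 0.032875 + 0.241250) / 0.18491875 = 0.375625 / 0.18491875 ≈ 2.0313.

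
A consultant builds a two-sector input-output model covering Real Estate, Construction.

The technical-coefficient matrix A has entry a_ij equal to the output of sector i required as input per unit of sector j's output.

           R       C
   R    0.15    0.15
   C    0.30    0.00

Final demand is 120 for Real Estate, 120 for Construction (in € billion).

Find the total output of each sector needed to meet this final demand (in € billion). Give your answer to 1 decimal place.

I − A =
  [   0.85    -0.15]
  [  -0.30     1.00]
det(I−A) = (0.85)(1.00) − (-0.15)(-0.30) = 0.8050
adj(I−A) = [[1.00, 0.15], [0.30, 0.85]]
(I − A)⁻¹ = adj(I−A) / det(I−A) ≈
  [   1.2422     0.1863]
  [   0.3727     1.0559]
x = (I − A)⁻¹ d = adj(I−A)·d / det(I−A), with det(I−A) = 0.8050:
  x_R = (1.00·120 + 0.15·120) / 0.8050 = 138.00 / 0.8050 ≈ 171.4
  x_C = (0.30·120 + 0.85·120) / 0.8050 = 138.00 / 0.8050 ≈ 171.4

x_R = 171.4, x_C = 171.4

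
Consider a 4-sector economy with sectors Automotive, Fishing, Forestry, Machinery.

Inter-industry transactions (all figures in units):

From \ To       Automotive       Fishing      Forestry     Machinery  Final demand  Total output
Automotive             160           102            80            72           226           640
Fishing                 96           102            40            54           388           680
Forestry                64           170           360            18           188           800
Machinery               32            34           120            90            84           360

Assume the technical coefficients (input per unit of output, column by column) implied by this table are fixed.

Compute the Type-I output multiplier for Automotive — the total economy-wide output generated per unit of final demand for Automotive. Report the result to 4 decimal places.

m_1 = 2.5041

Technical coefficients a_ij = z_ij / X_j:
  a_11 = 160/640 = 0.25, a_21 = 96/640 = 0.15, a_31 = 64/640 = 0.10, a_41 = 32/640 = 0.05
  a_12 = 102/680 = 0.15, a_22 = 102/680 = 0.15, a_32 = 170/680 = 0.25, a_42 = 34/680 = 0.05
  a_13 = 80/800 = 0.10, a_23 = 40/800 = 0.05, a_33 = 360/800 = 0.45, a_43 = 120/800 = 0.15
  a_14 = 72/360 = 0.20, a_24 = 54/360 = 0.15, a_34 = 18/360 = 0.05, a_44 = 90/360 = 0.25
I − A =
  [   0.75    -0.15    -0.10    -0.20]
  [  -0.15     0.85    -0.05    -0.15]
  [  -0.10    -0.25     0.55    -0.05]
  [  -0.05    -0.05    -0.15     0.75]
Compute the cofactors C_ij = (−1)^(i+j)·(3×3 minor ij) of I−A; the adjugate is their transpose:
adj(I−A) = Cᵀ =
  [ 0.325000   0.092750   0.098000   0.111750]
  [ 0.071000   0.287500   0.061000   0.080500]
  [ 0.095500   0.152625   0.444500   0.085625]
  [ 0.045500   0.055875   0.099500   0.315875]
det(I−A) = Σ_j (I−A)_1j·C_1j = (0.75)(0.325000) + (-0.15)(0.071000) + (-0.10)(0.095500) + (-0.20)(0.045500) = 0.21445
(I − A)⁻¹ = adj(I−A) / det(I−A) ≈
  [   1.51550     0.43250     0.45698     0.52110]
  [   0.33108     1.34064     0.28445     0.37538]
  [   0.44533     0.71170     2.07274     0.39928]
  [   0.21217     0.26055     0.46398     1.47295]
The output multiplier for sector j is the column-j sum of the Leontief inverse (I − A)⁻¹ = adj(I−A) / det(I−A).
Column 1 of adj(I−A): (0.325000, 0.071000, 0.095500, 0.045500); det(I−A) = 0.21445.
m_1 = (0.325000 + 0.071000 + 0.095500 + 0.045500) / 0.21445 = 0.537 / 0.21445 ≈ 2.5041.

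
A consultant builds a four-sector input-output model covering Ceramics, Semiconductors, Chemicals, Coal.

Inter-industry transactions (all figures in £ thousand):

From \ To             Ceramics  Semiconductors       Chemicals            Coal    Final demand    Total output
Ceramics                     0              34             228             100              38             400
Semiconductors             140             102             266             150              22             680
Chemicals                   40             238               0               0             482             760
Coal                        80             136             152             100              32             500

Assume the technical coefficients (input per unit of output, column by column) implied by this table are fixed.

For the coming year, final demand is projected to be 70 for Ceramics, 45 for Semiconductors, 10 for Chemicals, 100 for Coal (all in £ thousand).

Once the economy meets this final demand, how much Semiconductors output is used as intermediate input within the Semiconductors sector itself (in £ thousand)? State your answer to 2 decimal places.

z_22 = 40.11

Technical coefficients a_ij = z_ij / X_j:
  a_11 = 0/400 = 0.00, a_21 = 140/400 = 0.35, a_31 = 40/400 = 0.10, a_41 = 80/400 = 0.20
  a_12 = 34/680 = 0.05, a_22 = 102/680 = 0.15, a_32 = 238/680 = 0.35, a_42 = 136/680 = 0.20
  a_13 = 228/760 = 0.30, a_23 = 266/760 = 0.35, a_33 = 0/760 = 0.00, a_43 = 152/760 = 0.20
  a_14 = 100/500 = 0.20, a_24 = 150/500 = 0.30, a_34 = 0/500 = 0.00, a_44 = 100/500 = 0.20
I − A =
  [   1.00    -0.05    -0.30    -0.20]
  [  -0.35     0.85    -0.35    -0.30]
  [  -0.10    -0.35     1.00     0.00]
  [  -0.20    -0.20    -0.20     0.80]
Compute the cofactors C_ij = (−1)^(i+j)·(3×3 minor ij) of I−A; the adjugate is their transpose:
adj(I−A) = Cᵀ =
  [ 0.5010   0.1780   0.2510   0.1920]
  [ 0.3740   0.7320   0.4420   0.3680]
  [ 0.1810   0.2740   0.5550   0.1480]
  [ 0.2640   0.2960   0.3120   0.6460]
det(I−A) = Σ_j (I−A)_1j·C_1j = (1.00)(0.5010) + (-0.05)(0.3740) + (-0.30)(0.1810) + (-0.20)(0.2640) = 0.3752
(I − A)⁻¹ = adj(I−A) / det(I−A) ≈
  [   1.3353     0.4744     0.6690     0.5117]
  [   0.9968     1.9510     1.1780     0.9808]
  [   0.4824     0.7303     1.4792     0.3945]
  [   0.7036     0.7889     0.8316     1.7217]
First solve x = (I − A)⁻¹ d = adj(I−A)·d / det(I−A); in particular x_2 = (0.3740·70 + 0.7320·45 + 0.4420·10 + 0.3680·100) / 0.3752 = 100.34 / 0.3752 ≈ 267.4307.
Intermediate flow from 2 to 2: z_22 = a_22 · x_2 = 0.15 × 100.34 / 0.3752 = 15.051 / 0.3752 ≈ 40.11.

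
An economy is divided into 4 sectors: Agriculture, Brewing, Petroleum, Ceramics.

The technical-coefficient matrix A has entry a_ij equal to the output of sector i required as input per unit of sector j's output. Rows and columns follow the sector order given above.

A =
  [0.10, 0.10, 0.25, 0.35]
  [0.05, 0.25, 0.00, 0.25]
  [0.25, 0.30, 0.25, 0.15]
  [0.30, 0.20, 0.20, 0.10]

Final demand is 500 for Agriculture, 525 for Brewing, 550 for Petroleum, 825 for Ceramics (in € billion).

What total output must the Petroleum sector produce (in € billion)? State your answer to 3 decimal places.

I − A =
  [   0.90    -0.10    -0.25    -0.35]
  [  -0.05     0.75     0.00    -0.25]
  [  -0.25    -0.30     0.75    -0.15]
  [  -0.30    -0.20    -0.20     0.90]
Compute the cofactors C_ij = (−1)^(i+j)·(3×3 minor ij) of I−A; the adjugate is their transpose:
adj(I−A) = Cᵀ =
  [ 0.431250   0.213000   0.213750   0.262500]
  [ 0.101000   0.416750   0.078500   0.168125]
  [ 0.227500   0.283000   0.468250   0.245125]
  [ 0.216750   0.226500   0.192750   0.451875]
det(I−A) = Σ_j (I−A)_1j·C_1j = (0.90)(0.431250) + (-0.10)(0.101000) + (-0.25)(0.227500) + (-0.35)(0.216750) = 0.2452875
(I − A)⁻¹ = adj(I−A) / det(I−A) ≈
  [   1.7581     0.8684     0.8714     1.0702]
  [   0.4118     1.6990     0.3200     0.6854]
  [   0.9275     1.1537     1.9090     0.9993]
  [   0.8837     0.9234     0.7858     1.8422]
x = (I − A)⁻¹ d = adj(I−A)·d / det(I−A), with det(I−A) = 0.2452875:
  x_1 = (0.431250·500 + 0.213000·525 + 0.213750·550 + 0.262500·825) / 0.2452875 = 661.575 / 0.2452875 ≈ 2697.141
  x_2 = (0.101000·500 + 0.416750·525 + 0.078500·550 + 0.168125·825) / 0.2452875 = 451.171875 / 0.2452875 ≈ 1839.359
  x_3 = (0.227500·500 + 0.283000·525 + 0.468250·550 + 0.245125·825) / 0.2452875 = 722.090625 / 0.2452875 ≈ 2943.854
  x_4 = (0.216750·500 + 0.226500·525 + 0.192750·550 + 0.451875·825) / 0.2452875 = 706.096875 / 0.2452875 ≈ 2878.650

x_3 = 2943.854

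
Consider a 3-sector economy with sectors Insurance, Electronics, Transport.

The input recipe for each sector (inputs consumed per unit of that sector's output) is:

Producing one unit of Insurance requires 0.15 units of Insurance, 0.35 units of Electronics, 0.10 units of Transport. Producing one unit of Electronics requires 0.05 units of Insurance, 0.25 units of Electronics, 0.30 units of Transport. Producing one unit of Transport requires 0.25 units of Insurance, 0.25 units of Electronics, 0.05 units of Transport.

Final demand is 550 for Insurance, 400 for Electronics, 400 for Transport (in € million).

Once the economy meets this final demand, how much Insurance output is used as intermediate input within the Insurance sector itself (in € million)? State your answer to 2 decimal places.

I − A =
  [   0.85    -0.05    -0.25]
  [  -0.35     0.75    -0.25]
  [  -0.10    -0.30     0.95]
Cofactors of I−A, C_ij = (−1)^(i+j)·(minor ij) (rows/columns in the sector order above):
  C_11 = (0.75)(0.95) − (-0.25)(-0.30) = 0.6375
  C_12 = −[(-0.35)(0.95) − (-0.25)(-0.10)] = 0.3575
  C_13 = (-0.35)(-0.30) − (0.75)(-0.10) = 0.1800
  C_21 = −[(-0.05)(0.95) − (-0.25)(-0.30)] = 0.1225
  C_22 = (0.85)(0.95) − (-0.25)(-0.10) = 0.7825
  C_23 = −[(0.85)(-0.30) − (-0.05)(-0.10)] = 0.2600
  C_31 = (-0.05)(-0.25) − (-0.25)(0.75) = 0.2000
  C_32 = −[(0.85)(-0.25) − (-0.25)(-0.35)] = 0.3000
  C_33 = (0.85)(0.75) − (-0.05)(-0.35) = 0.6200
det(I−A) = Σ_j (I−A)_1j·C_1j = (0.85)(0.6375) + (-0.05)(0.3575) + (-0.25)(0.1800) = 0.4790
adj(I−A) = Cᵀ =
  [ 0.6375   0.1225   0.2000]
  [ 0.3575   0.7825   0.3000]
  [ 0.1800   0.2600   0.6200]
(I − A)⁻¹ = adj(I−A) / det(I−A) ≈
  [   1.3309     0.2557     0.4175]
  [   0.7463     1.6336     0.6263]
  [   0.3758     0.5428     1.2944]
First solve x = (I − A)⁻¹ d = adj(I−A)·d / det(I−A); in particular x_1 = (0.6375·550 + 0.1225·400 + 0.2000·400) / 0.4790 = 479.625 / 0.4790 ≈ 1001.3048.
Intermediate flow from 1 to 1: z_11 = a_11 · x_1 = 0.15 × 479.625 / 0.4790 = 71.94375 / 0.4790 ≈ 150.20.

z_11 = 150.20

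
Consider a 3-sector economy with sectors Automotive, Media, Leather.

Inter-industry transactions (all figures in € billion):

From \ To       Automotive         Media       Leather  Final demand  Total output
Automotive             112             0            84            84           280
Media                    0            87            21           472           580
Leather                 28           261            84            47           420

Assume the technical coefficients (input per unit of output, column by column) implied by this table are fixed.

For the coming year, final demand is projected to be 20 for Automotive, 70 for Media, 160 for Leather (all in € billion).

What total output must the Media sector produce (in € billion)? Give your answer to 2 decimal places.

Technical coefficients a_ij = z_ij / X_j:
  a_11 = 112/280 = 0.40, a_21 = 0/280 = 0.00, a_31 = 28/280 = 0.10
  a_12 = 0/580 = 0.00, a_22 = 87/580 = 0.15, a_32 = 261/580 = 0.45
  a_13 = 84/420 = 0.20, a_23 = 21/420 = 0.05, a_33 = 84/420 = 0.20
I − A =
  [   0.60     0.00    -0.20]
  [   0.00     0.85    -0.05]
  [  -0.10    -0.45     0.80]
Cofactors of I−A, C_ij = (−1)^(i+j)·(minor ij) (rows/columns in the sector order above):
  C_11 = (0.85)(0.80) − (-0.05)(-0.45) = 0.6575
  C_12 = −[(0.00)(0.80) − (-0.05)(-0.10)] = 0.0050
  C_13 = (0.00)(-0.45) − (0.85)(-0.10) = 0.0850
  C_21 = −[(0.00)(0.80) − (-0.20)(-0.45)] = 0.0900
  C_22 = (0.60)(0.80) − (-0.20)(-0.10) = 0.4600
  C_23 = −[(0.60)(-0.45) − (0.00)(-0.10)] = 0.2700
  C_31 = (0.00)(-0.05) − (-0.20)(0.85) = 0.1700
  C_32 = −[(0.60)(-0.05) − (-0.20)(0.00)] = 0.0300
  C_33 = (0.60)(0.85) − (0.00)(0.00) = 0.5100
det(I−A) = Σ_j (I−A)_1j·C_1j = (0.60)(0.6575) + (0.00)(0.0050) + (-0.20)(0.0850) = 0.3775
adj(I−A) = Cᵀ =
  [ 0.6575   0.0900   0.1700]
  [ 0.0050   0.4600   0.0300]
  [ 0.0850   0.2700   0.5100]
(I − A)⁻¹ = adj(I−A) / det(I−A) ≈
  [   1.7417     0.2384     0.4503]
  [   0.0132     1.2185     0.0795]
  [   0.2252     0.7152     1.3510]
x = (I − A)⁻¹ d = adj(I−A)·d / det(I−A), with det(I−A) = 0.3775:
  x_1 = (0.6575·20 + 0.0900·70 + 0.1700·160) / 0.3775 = 46.65 / 0.3775 ≈ 123.58
  x_2 = (0.0050·20 + 0.4600·70 + 0.0300·160) / 0.3775 = 37.10 / 0.3775 ≈ 98.28
  x_3 = (0.0850·20 + 0.2700·70 + 0.5100·160) / 0.3775 = 102.20 / 0.3775 ≈ 270.73

x_2 = 98.28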